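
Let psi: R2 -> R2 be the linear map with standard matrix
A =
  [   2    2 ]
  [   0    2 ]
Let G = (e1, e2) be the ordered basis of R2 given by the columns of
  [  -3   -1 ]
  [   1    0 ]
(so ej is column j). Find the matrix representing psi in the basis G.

[[2, 0], [-2, 2]]

Let P have columns e1, e2. Then [psi]_G = P^(-1) A P.
Here det P = 1, so P^(-1) is integer; computing A P first and then P^(-1)(A P) gives [[2, 0], [-2, 2]].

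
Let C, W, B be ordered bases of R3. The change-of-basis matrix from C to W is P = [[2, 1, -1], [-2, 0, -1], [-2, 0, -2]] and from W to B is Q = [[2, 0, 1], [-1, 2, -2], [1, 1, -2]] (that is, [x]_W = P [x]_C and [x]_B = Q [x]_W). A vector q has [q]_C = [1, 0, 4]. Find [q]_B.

[-14, 10, 12]

Composing the changes, [q]_B = Q P [q]_C.
Q P = [[2, 2, -4], [-2, -1, 3], [4, 1, 2]]; applying this to [1, 0, 4] gives [-14, 10, 12].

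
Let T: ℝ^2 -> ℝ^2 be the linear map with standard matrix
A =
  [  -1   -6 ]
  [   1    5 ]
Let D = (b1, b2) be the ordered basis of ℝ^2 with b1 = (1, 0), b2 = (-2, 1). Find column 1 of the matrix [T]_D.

Compute T(b1) = A b1 = (-1, 1) in standard coordinates.
Then write this in D-coordinates: solve for y in y_1 b1 + y_2 b2 = (-1, 1).
This gives y = (1, 1), which is column 1 of [T]_D.

(1, 1)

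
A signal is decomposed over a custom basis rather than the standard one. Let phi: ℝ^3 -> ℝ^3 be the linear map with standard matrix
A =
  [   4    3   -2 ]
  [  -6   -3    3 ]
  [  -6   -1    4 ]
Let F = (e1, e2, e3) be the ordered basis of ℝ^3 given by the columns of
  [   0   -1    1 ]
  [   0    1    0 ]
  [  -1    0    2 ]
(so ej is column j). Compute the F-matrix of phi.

[[2, -1, -2], [-3, 3, 0], [-1, 2, 0]]

Let P have columns e1, ..., e3. Then [phi]_F = P^(-1) A P.
Here det P = 1, so P^(-1) is integer; computing A P first and then P^(-1)(A P) gives [[2, -1, -2], [-3, 3, 0], [-1, 2, 0]].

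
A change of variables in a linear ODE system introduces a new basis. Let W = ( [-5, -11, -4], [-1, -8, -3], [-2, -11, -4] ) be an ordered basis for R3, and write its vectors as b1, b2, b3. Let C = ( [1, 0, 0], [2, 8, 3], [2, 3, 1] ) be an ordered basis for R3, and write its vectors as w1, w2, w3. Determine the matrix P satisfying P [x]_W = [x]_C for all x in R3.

Column j of P is [bj]_C, since P maps W-coordinates to C-coordinates.
Expressing b1 in C: b1 = -w1 - w2 - w3, so column 1 of P is [-1, -1, -1].
Doing the same for each bj gives P = [[-1, 1, 2], [-1, -1, -1], [-1, 0, -1]].

[[-1, 1, 2], [-1, -1, -1], [-1, 0, -1]]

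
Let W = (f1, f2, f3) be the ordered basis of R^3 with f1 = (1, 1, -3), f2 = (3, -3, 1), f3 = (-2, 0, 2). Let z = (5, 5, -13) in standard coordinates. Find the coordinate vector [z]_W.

(2, -1, -3)

We seek scalars with c_1 f1 + ... + c_3 f3 = z; equivalently solve M c = z where the columns of M are f1, ..., f3.
Solving this 3x3 system gives c = (2, -1, -3).
Check: 2f1 - f2 - 3f3 = (5, 5, -13).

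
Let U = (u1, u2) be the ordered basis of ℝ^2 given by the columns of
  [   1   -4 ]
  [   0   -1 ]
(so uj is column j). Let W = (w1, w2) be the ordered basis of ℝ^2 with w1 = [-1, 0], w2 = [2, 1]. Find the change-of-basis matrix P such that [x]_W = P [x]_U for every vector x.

[[-1, 2], [0, -1]]

Column j of P is [uj]_W, since P maps U-coordinates to W-coordinates.
Expressing u1 in W: u1 = -w1 + 0·w2, so column 1 of P is [-1, 0].
Doing the same for each uj gives P = [[-1, 2], [0, -1]].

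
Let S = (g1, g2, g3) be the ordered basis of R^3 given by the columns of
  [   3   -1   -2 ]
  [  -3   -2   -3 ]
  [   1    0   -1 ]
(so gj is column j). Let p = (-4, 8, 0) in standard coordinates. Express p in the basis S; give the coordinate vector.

(-2, 2, -2)

[p]_S is the unique c with M c = p, where M has columns g1, ..., g3.
Solving this 3x3 system gives c = (-2, 2, -2).
Check: -2g1 + 2g2 - 2g3 = (-4, 8, 0).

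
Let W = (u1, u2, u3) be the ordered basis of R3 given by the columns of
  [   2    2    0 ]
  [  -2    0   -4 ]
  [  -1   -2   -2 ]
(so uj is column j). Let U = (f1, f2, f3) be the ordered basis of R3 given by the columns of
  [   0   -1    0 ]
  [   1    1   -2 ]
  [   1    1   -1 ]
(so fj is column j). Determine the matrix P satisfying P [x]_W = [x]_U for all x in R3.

Take x = uj: its W-coordinates are the j-th standard unit vector, so P e_j — column j of P — equals [uj]_U.
u1 = 2f1 - 2f2 + f3, giving column 1 = <2, -2, 1>; repeating for each j gives P = [[2, -2, 0], [-2, -2, 0], [1, -2, 2]].

[[2, -2, 0], [-2, -2, 0], [1, -2, 2]]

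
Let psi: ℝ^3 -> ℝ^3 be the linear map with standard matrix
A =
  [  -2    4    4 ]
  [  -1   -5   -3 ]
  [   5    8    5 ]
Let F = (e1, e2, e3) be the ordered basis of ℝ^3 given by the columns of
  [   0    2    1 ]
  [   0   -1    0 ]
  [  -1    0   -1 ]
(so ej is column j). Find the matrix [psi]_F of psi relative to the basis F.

[[3, 0, 2], [-3, -3, -2], [2, -2, -2]]

With P the matrix whose columns are e1, ..., e3, [psi]_F = P^(-1) A P.
Column by column: psi(e1) = A e1 = (-4, 3, -5); its F-coordinates (3, -3, 2) give column 1.
Continuing for each basis vector yields [psi]_F = [[3, 0, 2], [-3, -3, -2], [2, -2, -2]].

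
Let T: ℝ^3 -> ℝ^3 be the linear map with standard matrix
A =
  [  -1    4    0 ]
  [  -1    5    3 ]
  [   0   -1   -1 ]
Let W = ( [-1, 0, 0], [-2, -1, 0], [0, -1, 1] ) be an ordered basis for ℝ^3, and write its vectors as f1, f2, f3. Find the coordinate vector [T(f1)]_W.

Compute T(f1) = A f1 = [1, 1, 0] in standard coordinates.
Then write this in W-coordinates: solve for y in y_1 f1 + ... + y_3 f3 = [1, 1, 0].
This gives y = [1, -1, 0], which is column 1 of [T]_W.

[1, -1, 0]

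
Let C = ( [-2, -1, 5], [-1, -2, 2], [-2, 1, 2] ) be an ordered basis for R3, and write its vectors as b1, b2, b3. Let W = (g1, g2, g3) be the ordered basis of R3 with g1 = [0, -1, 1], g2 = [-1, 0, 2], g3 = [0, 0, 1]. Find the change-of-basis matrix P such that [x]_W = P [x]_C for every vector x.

[[1, 2, -1], [2, 1, 2], [0, -2, -1]]

Let M have columns bj and N have columns gj. Then for every x, N [x]_W = x = M [x]_C, so P = N^(-1) M.
Since det N = -1, N^(-1) has integer entries; multiplying gives P = [[1, 2, -1], [2, 1, 2], [0, -2, -1]].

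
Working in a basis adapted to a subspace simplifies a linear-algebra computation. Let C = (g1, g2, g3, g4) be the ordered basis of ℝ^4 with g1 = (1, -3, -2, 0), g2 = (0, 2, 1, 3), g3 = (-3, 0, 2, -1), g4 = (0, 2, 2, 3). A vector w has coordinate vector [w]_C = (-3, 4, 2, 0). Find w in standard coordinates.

By definition w = -3g1 + 4g2 + 2g3 + 0·g4.
Summing componentwise gives (-9, 17, 14, 10).

(-9, 17, 14, 10)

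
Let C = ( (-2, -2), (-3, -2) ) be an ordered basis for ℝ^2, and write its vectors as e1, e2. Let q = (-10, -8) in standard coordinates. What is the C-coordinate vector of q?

(2, 2)

Write q = c_1 e1 + c_2 e2 and solve for the c_i.
System: -2c_1 - 3c_2 = -10, -2c_1 - 2c_2 = -8; solving gives c_1 = 2, c_2 = 2.
Check: 2e1 + 2e2 = (-10, -8).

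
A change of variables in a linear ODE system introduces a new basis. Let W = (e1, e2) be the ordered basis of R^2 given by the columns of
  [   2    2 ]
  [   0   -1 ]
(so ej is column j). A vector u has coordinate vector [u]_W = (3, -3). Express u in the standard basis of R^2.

(0, 3)

u = M [u]_W, where M has columns e1, e2.
Carrying out the matrix-vector product, u = (0, 3).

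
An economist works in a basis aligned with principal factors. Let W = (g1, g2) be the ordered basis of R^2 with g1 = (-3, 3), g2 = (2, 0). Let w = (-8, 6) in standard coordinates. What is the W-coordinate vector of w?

[w]_W is the unique c with M c = w, where M has columns g1, g2.
System: -3c_1 + 2c_2 = -8, 3c_1 + 0c_2 = 6; solving gives c_1 = 2, c_2 = -1.
Check: 2g1 - g2 = (-8, 6).

(2, -1)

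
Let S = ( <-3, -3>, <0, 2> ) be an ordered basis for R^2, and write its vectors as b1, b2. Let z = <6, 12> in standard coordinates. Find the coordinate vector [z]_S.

<-2, 3>

[z]_S is the unique c with M c = z, where M has columns b1, b2.
System: -3c_1 + 0c_2 = 6, -3c_1 + 2c_2 = 12; solving gives c_1 = -2, c_2 = 3.
Check: -2b1 + 3b2 = <6, 12>.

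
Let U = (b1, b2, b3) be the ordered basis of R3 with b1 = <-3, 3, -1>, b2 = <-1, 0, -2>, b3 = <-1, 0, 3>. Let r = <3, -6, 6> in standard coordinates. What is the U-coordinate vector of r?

<-2, 1, 2>

Write r = c_1 b1 + ... + c_3 b3 and solve for the c_i.
Solving this 3x3 system gives c = (-2, 1, 2).
Check: -2b1 + b2 + 2b3 = <3, -6, 6>.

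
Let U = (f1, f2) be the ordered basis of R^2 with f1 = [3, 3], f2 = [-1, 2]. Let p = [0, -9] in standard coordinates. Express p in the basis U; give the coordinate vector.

[-1, -3]

We seek scalars with c_1 f1 + c_2 f2 = p; equivalently solve M c = p where the columns of M are f1, f2.
System: 3c_1 - c_2 = 0, 3c_1 + 2c_2 = -9; solving gives c_1 = -1, c_2 = -3.
Check: -f1 - 3f2 = [0, -9].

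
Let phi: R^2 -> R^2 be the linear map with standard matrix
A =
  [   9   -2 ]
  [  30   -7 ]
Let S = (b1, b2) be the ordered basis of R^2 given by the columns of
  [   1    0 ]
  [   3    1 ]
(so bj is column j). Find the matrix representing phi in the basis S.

The j-th column of [phi]_S is [phi(bj)]_S.
phi(b1) = A b1 = [3, 9] = 3b1 + 0·b2, so column 1 is [3, 0].
Repeating for b2 and assembling the columns gives [[3, -2], [0, -1]].

[[3, -2], [0, -1]]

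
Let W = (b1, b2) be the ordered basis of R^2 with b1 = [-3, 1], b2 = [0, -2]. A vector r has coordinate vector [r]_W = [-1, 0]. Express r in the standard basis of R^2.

The coordinates say r = -b1 + 0·b2; adding the scaled basis vectors gives [3, -1].

[3, -1]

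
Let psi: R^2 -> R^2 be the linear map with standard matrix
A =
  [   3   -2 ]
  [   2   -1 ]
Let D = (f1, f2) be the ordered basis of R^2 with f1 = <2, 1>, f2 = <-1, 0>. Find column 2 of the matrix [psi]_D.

Compute psi(f2) = A f2 = <-3, -2> in standard coordinates.
Then write this in D-coordinates: solve for y in y_1 f1 + y_2 f2 = <-3, -2>.
This gives y = <-2, -1>, which is column 2 of [psi]_D.

<-2, -1>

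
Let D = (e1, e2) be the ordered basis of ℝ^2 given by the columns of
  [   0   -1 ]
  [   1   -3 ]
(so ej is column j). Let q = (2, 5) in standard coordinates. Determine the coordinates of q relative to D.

(-1, -2)

Write q = c_1 e1 + c_2 e2 and solve for the c_i.
System: 0c_1 - c_2 = 2, c_1 - 3c_2 = 5; solving gives c_1 = -1, c_2 = -2.
Check: -e1 - 2e2 = (2, 5).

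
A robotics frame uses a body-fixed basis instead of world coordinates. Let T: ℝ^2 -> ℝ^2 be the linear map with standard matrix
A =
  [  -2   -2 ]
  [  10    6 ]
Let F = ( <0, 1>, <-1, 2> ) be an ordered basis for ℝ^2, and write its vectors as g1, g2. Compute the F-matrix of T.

With P the matrix whose columns are g1, g2, [T]_F = P^(-1) A P.
Column by column: T(g1) = A g1 = <-2, 6>; its F-coordinates <2, 2> give column 1.
Continuing for each basis vector yields [T]_F = [[2, -2], [2, 2]].

[[2, -2], [2, 2]]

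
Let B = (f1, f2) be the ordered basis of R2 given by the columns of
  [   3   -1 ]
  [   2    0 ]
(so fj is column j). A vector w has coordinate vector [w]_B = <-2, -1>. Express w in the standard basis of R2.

By definition w = -2f1 - f2.
Summing componentwise gives <-5, -4>.

<-5, -4>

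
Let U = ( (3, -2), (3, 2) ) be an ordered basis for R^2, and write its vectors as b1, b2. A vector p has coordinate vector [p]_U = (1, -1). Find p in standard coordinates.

p = M [p]_U, where M has columns b1, b2.
Carrying out the matrix-vector product, p = (0, -4).

(0, -4)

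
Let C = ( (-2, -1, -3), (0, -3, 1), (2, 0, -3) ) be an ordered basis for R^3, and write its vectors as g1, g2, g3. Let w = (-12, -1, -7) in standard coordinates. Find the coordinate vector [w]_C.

Write w = c_1 g1 + ... + c_3 g3 and solve for the c_i.
Row-reducing the augmented matrix [M | w] gives c = (4, -1, -2).
Check: 4g1 - g2 - 2g3 = (-12, -1, -7).

(4, -1, -2)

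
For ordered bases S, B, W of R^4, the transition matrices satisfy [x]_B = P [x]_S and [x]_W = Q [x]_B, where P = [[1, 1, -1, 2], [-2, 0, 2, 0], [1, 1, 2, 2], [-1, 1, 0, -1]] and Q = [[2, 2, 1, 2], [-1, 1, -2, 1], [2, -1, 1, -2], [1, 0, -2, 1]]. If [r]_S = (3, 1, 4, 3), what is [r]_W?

Apply P to get B-coordinates (6, 2, 18, -5), then Q to get W-coordinates.
The result is [r]_W = (24, -45, 38, -35).

(24, -45, 38, -35)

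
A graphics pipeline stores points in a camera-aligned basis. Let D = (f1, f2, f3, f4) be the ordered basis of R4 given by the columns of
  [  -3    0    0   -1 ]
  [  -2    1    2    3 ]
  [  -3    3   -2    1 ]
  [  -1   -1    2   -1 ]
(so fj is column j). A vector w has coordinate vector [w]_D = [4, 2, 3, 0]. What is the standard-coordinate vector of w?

By definition w = 4f1 + 2f2 + 3f3 + 0·f4.
Summing componentwise gives [-12, 0, -12, 0].

[-12, 0, -12, 0]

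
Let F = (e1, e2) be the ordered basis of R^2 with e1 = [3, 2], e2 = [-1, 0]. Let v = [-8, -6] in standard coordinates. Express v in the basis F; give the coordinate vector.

[-3, -1]

Write v = c_1 e1 + c_2 e2 and solve for the c_i.
System: 3c_1 - c_2 = -8, 2c_1 + 0c_2 = -6; solving gives c_1 = -3, c_2 = -1.
Check: -3e1 - e2 = [-8, -6].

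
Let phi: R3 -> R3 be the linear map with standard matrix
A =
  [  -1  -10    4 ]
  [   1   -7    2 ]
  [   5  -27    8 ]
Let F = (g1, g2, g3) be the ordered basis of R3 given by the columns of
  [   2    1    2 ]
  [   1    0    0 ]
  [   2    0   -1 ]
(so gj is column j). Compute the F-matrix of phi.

The j-th column of [phi]_F is [phi(gj)]_F.
phi(g1) = A g1 = [-4, -1, -1] = -g1 + 0·g2 - g3, so column 1 is [-1, 0, -1].
Repeating for g2, g3 and assembling the columns gives [[-1, 1, 0], [0, 3, -2], [-1, -3, -2]].

[[-1, 1, 0], [0, 3, -2], [-1, -3, -2]]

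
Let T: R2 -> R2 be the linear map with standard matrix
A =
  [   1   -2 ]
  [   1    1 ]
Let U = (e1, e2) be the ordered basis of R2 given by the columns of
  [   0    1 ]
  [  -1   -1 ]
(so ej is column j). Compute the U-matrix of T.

[[-1, -3], [2, 3]]

Let P have columns e1, e2. Then [T]_U = P^(-1) A P.
Here det P = 1, so P^(-1) is integer; computing A P first and then P^(-1)(A P) gives [[-1, -3], [2, 3]].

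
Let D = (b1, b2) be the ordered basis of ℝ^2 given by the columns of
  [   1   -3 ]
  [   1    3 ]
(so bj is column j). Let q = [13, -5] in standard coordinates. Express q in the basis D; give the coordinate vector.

We seek scalars with c_1 b1 + c_2 b2 = q; equivalently solve M c = q where the columns of M are b1, b2.
System: c_1 - 3c_2 = 13, c_1 + 3c_2 = -5; solving gives c_1 = 4, c_2 = -3.
Check: 4b1 - 3b2 = [13, -5].

[4, -3]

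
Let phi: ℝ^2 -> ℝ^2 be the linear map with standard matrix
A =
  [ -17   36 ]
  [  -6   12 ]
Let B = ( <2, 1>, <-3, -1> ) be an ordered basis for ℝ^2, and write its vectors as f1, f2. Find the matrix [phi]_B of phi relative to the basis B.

[[-2, 3], [-2, -3]]

The j-th column of [phi]_B is [phi(fj)]_B.
phi(f1) = A f1 = <2, 0> = -2f1 - 2f2, so column 1 is <-2, -2>.
Repeating for f2 and assembling the columns gives [[-2, 3], [-2, -3]].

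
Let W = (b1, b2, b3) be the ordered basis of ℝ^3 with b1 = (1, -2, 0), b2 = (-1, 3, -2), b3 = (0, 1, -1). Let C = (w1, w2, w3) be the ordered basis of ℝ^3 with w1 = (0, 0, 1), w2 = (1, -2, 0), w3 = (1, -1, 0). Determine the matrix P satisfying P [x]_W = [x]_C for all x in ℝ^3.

Let M have columns bj and N have columns wj. Then for every x, N [x]_C = x = M [x]_W, so P = N^(-1) M.
Since det N = 1, N^(-1) has integer entries; multiplying gives P = [[0, -2, -1], [1, -2, -1], [0, 1, 1]].

[[0, -2, -1], [1, -2, -1], [0, 1, 1]]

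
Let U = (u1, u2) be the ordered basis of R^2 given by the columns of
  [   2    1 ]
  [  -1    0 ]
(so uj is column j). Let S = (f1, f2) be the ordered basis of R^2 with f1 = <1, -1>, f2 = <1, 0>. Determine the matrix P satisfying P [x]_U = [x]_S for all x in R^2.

[[1, 0], [1, 1]]

Column j of P is [uj]_S, since P maps U-coordinates to S-coordinates.
Expressing u1 in S: u1 = f1 + f2, so column 1 of P is <1, 1>.
Doing the same for each uj gives P = [[1, 0], [1, 1]].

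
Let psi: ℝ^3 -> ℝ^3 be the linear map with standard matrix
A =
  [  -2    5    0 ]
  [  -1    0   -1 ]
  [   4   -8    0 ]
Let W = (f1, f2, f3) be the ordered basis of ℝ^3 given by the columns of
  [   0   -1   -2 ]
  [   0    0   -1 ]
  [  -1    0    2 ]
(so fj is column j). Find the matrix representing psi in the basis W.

[[-2, 2, 0], [2, 0, 1], [-1, -1, 0]]

Let P have columns f1, ..., f3. Then [psi]_W = P^(-1) A P.
Here det P = -1, so P^(-1) is integer; computing A P first and then P^(-1)(A P) gives [[-2, 2, 0], [2, 0, 1], [-1, -1, 0]].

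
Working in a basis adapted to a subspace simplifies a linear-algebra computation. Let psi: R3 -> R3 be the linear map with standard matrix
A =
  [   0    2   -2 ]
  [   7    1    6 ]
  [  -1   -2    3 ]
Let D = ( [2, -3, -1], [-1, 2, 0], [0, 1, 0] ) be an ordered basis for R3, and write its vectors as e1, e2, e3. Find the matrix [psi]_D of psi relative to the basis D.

[[-1, 3, 2], [2, 2, 2], [-2, 0, 3]]

With P the matrix whose columns are e1, ..., e3, [psi]_D = P^(-1) A P.
Column by column: psi(e1) = A e1 = [-4, 5, 1]; its D-coordinates [-1, 2, -2] give column 1.
Continuing for each basis vector yields [psi]_D = [[-1, 3, 2], [2, 2, 2], [-2, 0, 3]].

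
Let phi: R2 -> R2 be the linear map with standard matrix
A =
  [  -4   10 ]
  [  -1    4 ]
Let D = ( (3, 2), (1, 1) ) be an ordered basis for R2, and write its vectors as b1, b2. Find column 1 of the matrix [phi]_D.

Column 1 of [phi]_D is the D-coordinate vector of phi(b1).
In standard coordinates phi(b1) = A b1 = (8, 5).
Converting to D: (8, 5) = 3b1 - b2, so the coordinate vector is (3, -1).

(3, -1)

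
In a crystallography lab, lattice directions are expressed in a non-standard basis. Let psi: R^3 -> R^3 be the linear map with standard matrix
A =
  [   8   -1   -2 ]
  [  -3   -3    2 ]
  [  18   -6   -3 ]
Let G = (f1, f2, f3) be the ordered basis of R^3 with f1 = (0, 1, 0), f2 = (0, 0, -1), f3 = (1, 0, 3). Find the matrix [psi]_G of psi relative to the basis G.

With P the matrix whose columns are f1, ..., f3, [psi]_G = P^(-1) A P.
Column by column: psi(f1) = A f1 = (-1, -3, -6); its G-coordinates (-3, 3, -1) give column 1.
Continuing for each basis vector yields [psi]_G = [[-3, -2, 3], [3, 3, -3], [-1, 2, 2]].

[[-3, -2, 3], [3, 3, -3], [-1, 2, 2]]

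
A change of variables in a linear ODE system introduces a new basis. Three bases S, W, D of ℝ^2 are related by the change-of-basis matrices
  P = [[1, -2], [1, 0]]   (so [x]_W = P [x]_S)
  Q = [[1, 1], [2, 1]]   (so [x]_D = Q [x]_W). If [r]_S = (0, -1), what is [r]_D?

(2, 4)

First [r]_W = P [r]_S = (2, 0).
Then [r]_D = Q [r]_W = (2, 4).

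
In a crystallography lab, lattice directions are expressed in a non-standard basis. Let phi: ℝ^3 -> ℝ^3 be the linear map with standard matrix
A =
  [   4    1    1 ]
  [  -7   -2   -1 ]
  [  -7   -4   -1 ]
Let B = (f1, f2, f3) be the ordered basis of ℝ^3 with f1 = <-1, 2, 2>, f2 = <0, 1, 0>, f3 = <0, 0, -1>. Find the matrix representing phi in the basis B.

[[0, -1, 1], [1, 0, -1], [3, 2, 1]]

With P the matrix whose columns are f1, ..., f3, [phi]_B = P^(-1) A P.
Column by column: phi(f1) = A f1 = <0, 1, -3>; its B-coordinates <0, 1, 3> give column 1.
Continuing for each basis vector yields [phi]_B = [[0, -1, 1], [1, 0, -1], [3, 2, 1]].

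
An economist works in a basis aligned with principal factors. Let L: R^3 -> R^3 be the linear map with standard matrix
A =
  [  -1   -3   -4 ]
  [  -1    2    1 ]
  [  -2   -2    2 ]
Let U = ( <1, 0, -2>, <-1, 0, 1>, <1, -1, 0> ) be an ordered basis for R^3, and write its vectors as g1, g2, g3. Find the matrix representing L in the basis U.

[[2, -3, 1], [-2, -2, 2], [3, -2, 3]]

With P the matrix whose columns are g1, ..., g3, [L]_U = P^(-1) A P.
Column by column: L(g1) = A g1 = <7, -3, -6>; its U-coordinates <2, -2, 3> give column 1.
Continuing for each basis vector yields [L]_U = [[2, -3, 1], [-2, -2, 2], [3, -2, 3]].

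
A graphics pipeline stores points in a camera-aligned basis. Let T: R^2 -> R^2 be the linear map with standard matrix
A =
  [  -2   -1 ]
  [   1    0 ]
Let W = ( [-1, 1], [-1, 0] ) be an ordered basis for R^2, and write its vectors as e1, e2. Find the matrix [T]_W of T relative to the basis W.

The j-th column of [T]_W is [T(ej)]_W.
T(e1) = A e1 = [1, -1] = -e1 + 0·e2, so column 1 is [-1, 0].
Repeating for e2 and assembling the columns gives [[-1, -1], [0, -1]].

[[-1, -1], [0, -1]]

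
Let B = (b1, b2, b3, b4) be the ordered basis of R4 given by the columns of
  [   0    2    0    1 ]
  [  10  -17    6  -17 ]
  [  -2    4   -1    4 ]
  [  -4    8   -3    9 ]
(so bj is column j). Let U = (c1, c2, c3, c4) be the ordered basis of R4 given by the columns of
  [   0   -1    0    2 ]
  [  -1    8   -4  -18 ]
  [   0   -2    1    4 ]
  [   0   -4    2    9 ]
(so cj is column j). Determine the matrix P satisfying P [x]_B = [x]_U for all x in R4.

Let M have columns bj and N have columns cj. Then for every x, N [x]_U = x = M [x]_B, so P = N^(-1) M.
Since det N = -1, N^(-1) has integer entries; multiplying gives P = [[-2, 1, 0, -1], [0, -2, -2, 1], [-2, 0, -1, 2], [0, 0, -1, 1]].

[[-2, 1, 0, -1], [0, -2, -2, 1], [-2, 0, -1, 2], [0, 0, -1, 1]]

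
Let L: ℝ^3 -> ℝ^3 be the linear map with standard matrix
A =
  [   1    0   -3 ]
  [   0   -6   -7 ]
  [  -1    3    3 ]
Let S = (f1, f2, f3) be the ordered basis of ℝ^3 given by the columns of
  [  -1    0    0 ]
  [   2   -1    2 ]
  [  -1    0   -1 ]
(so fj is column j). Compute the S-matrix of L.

With P the matrix whose columns are f1, ..., f3, [L]_S = P^(-1) A P.
Column by column: L(f1) = A f1 = (2, -5, 4); its S-coordinates (-2, -3, -2) give column 1.
Continuing for each basis vector yields [L]_S = [[-2, 0, -3], [-3, 0, -1], [-2, 3, 0]].

[[-2, 0, -3], [-3, 0, -1], [-2, 3, 0]]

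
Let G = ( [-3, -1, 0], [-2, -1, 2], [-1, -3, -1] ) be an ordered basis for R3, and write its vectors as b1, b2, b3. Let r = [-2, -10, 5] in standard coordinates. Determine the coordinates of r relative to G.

[-3, 4, 3]

Write r = c_1 b1 + ... + c_3 b3 and solve for the c_i.
Solving this 3x3 system gives c = (-3, 4, 3).
Check: -3b1 + 4b2 + 3b3 = [-2, -10, 5].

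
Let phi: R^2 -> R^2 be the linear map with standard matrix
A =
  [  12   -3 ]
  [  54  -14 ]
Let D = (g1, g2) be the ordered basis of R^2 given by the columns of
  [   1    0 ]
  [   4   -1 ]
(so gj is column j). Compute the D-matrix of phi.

[[0, 3], [2, -2]]

With P the matrix whose columns are g1, g2, [phi]_D = P^(-1) A P.
Column by column: phi(g1) = A g1 = <0, -2>; its D-coordinates <0, 2> give column 1.
Continuing for each basis vector yields [phi]_D = [[0, 3], [2, -2]].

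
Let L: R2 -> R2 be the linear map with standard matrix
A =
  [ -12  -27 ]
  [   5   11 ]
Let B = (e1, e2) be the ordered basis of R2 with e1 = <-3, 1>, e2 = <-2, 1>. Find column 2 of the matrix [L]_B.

Compute L(e2) = A e2 = <-3, 1> in standard coordinates.
Then write this in B-coordinates: solve for y in y_1 e1 + y_2 e2 = <-3, 1>.
This gives y = <1, 0>, which is column 2 of [L]_B.

<1, 0>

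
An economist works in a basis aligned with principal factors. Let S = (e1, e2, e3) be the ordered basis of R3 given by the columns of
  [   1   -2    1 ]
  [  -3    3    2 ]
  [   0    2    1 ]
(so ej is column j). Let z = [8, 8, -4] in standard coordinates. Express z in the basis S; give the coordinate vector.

We seek scalars with c_1 e1 + ... + c_3 e3 = z; equivalently solve M c = z where the columns of M are e1, ..., e3.
Row-reducing the augmented matrix [M | z] gives c = (-4, -4, 4).
Check: -4e1 - 4e2 + 4e3 = [8, 8, -4].

[-4, -4, 4]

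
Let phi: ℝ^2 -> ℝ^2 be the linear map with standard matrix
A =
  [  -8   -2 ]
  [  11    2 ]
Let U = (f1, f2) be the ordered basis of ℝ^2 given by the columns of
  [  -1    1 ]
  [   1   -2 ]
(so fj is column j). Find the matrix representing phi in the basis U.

Let P have columns f1, f2. Then [phi]_U = P^(-1) A P.
Here det P = 1, so P^(-1) is integer; computing A P first and then P^(-1)(A P) gives [[-3, 1], [3, -3]].

[[-3, 1], [3, -3]]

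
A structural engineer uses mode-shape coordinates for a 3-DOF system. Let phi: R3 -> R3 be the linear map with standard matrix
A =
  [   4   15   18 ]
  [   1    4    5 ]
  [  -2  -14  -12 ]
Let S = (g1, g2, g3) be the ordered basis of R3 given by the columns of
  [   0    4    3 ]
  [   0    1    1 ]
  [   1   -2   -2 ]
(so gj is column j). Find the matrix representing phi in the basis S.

[[-2, -2, -2], [3, 1, 0], [2, -3, -3]]

The j-th column of [phi]_S is [phi(gj)]_S.
phi(g1) = A g1 = <18, 5, -12> = -2g1 + 3g2 + 2g3, so column 1 is <-2, 3, 2>.
Repeating for g2, g3 and assembling the columns gives [[-2, -2, -2], [3, 1, 0], [2, -3, -3]].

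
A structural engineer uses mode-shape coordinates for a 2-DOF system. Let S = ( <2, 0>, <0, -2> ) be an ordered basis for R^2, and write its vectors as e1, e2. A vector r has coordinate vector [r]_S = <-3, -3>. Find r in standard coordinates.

r = M [r]_S, where M has columns e1, e2.
Carrying out the matrix-vector product, r = <-6, 6>.

<-6, 6>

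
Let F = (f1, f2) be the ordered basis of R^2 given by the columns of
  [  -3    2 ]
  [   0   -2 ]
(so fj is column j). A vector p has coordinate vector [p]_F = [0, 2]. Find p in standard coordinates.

By definition p = 0·f1 + 2f2.
Summing componentwise gives [4, -4].

[4, -4]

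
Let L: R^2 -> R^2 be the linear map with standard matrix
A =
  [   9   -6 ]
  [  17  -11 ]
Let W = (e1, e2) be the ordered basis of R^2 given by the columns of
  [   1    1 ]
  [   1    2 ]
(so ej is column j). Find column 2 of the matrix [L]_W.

[-1, -2]

Compute L(e2) = A e2 = [-3, -5] in standard coordinates.
Then write this in W-coordinates: solve for y in y_1 e1 + y_2 e2 = [-3, -5].
This gives y = [-1, -2], which is column 2 of [L]_W.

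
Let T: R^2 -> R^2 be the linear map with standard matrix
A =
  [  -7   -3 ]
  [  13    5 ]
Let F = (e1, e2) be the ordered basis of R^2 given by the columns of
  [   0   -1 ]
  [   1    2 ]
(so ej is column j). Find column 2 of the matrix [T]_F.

Compute T(e2) = A e2 = [1, -3] in standard coordinates.
Then write this in F-coordinates: solve for y in y_1 e1 + y_2 e2 = [1, -3].
This gives y = [-1, -1], which is column 2 of [T]_F.

[-1, -1]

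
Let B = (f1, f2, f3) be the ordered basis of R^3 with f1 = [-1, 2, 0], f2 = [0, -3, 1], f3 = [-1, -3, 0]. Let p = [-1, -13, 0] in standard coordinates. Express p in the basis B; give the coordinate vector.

We seek scalars with c_1 f1 + ... + c_3 f3 = p; equivalently solve M c = p where the columns of M are f1, ..., f3.
Solving this 3x3 system gives c = (-2, 0, 3).
Check: -2f1 + 0·f2 + 3f3 = [-1, -13, 0].

[-2, 0, 3]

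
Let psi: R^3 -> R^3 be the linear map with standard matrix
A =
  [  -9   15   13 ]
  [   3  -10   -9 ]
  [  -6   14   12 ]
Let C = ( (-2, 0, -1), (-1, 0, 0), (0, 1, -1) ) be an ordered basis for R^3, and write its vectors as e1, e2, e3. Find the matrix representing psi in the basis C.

[[-3, -3, -1], [1, -3, 0], [3, -3, -1]]

The j-th column of [psi]_C is [psi(ej)]_C.
psi(e1) = A e1 = (5, 3, 0) = -3e1 + e2 + 3e3, so column 1 is (-3, 1, 3).
Repeating for e2, e3 and assembling the columns gives [[-3, -3, -1], [1, -3, 0], [3, -3, -1]].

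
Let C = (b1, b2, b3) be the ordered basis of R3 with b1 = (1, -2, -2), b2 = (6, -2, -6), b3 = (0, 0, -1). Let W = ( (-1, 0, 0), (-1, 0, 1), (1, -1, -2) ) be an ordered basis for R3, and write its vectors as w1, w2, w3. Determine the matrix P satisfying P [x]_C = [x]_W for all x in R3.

[[-1, -2, 1], [2, -2, -1], [2, 2, 0]]

Let M have columns bj and N have columns wj. Then for every x, N [x]_W = x = M [x]_C, so P = N^(-1) M.
Since det N = -1, N^(-1) has integer entries; multiplying gives P = [[-1, -2, 1], [2, -2, -1], [2, 2, 0]].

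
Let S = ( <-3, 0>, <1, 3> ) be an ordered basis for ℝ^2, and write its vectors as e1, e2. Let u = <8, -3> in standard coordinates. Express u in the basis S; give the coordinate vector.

[u]_S is the unique c with M c = u, where M has columns e1, e2.
System: -3c_1 + c_2 = 8, 0c_1 + 3c_2 = -3; solving gives c_1 = -3, c_2 = -1.
Check: -3e1 - e2 = <8, -3>.

<-3, -1>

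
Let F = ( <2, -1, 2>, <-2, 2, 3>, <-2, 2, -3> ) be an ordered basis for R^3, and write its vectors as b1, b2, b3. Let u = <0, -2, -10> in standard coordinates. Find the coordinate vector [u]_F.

[u]_F is the unique c with M c = u, where M has columns b1, ..., b3.
Gaussian elimination on [M | u] yields c = (-2, -2, 0).
Check: -2b1 - 2b2 + 0·b3 = <0, -2, -10>.

<-2, -2, 0>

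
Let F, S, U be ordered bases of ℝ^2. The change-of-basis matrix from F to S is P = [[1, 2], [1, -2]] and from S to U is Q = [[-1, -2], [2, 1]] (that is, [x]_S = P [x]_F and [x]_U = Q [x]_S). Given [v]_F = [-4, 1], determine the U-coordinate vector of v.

Apply P to get S-coordinates [-2, -6], then Q to get U-coordinates.
The result is [v]_U = [14, -10].

[14, -10]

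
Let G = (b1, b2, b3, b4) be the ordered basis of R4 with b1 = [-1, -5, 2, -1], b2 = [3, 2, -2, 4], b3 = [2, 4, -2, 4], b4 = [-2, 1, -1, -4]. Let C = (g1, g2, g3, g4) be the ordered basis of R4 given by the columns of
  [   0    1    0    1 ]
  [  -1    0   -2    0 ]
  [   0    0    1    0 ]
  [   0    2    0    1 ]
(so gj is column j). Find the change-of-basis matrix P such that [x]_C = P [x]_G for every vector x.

Column j of P is [bj]_C, since P maps G-coordinates to C-coordinates.
Expressing b1 in C: b1 = g1 + 0·g2 + 2g3 - g4, so column 1 of P is [1, 0, 2, -1].
Doing the same for each bj gives P = [[1, 2, 0, 1], [0, 1, 2, -2], [2, -2, -2, -1], [-1, 2, 0, 0]].

[[1, 2, 0, 1], [0, 1, 2, -2], [2, -2, -2, -1], [-1, 2, 0, 0]]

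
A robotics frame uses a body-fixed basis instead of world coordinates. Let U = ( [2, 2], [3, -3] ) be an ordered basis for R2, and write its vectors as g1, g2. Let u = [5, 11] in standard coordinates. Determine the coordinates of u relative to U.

We seek scalars with c_1 g1 + c_2 g2 = u; equivalently solve M c = u where the columns of M are g1, g2.
System: 2c_1 + 3c_2 = 5, 2c_1 - 3c_2 = 11; solving gives c_1 = 4, c_2 = -1.
Check: 4g1 - g2 = [5, 11].

[4, -1]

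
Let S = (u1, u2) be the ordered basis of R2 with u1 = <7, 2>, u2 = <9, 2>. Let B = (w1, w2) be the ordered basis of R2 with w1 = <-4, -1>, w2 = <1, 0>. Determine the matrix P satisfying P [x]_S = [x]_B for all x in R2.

[[-2, -2], [-1, 1]]

Let M have columns uj and N have columns wj. Then for every x, N [x]_B = x = M [x]_S, so P = N^(-1) M.
Since det N = 1, N^(-1) has integer entries; multiplying gives P = [[-2, -2], [-1, 1]].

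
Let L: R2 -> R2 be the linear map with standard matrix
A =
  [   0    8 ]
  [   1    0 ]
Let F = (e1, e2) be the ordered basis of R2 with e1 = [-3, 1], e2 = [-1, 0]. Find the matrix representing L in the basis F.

Let P have columns e1, e2. Then [L]_F = P^(-1) A P.
Here det P = 1, so P^(-1) is integer; computing A P first and then P^(-1)(A P) gives [[-3, -1], [1, 3]].

[[-3, -1], [1, 3]]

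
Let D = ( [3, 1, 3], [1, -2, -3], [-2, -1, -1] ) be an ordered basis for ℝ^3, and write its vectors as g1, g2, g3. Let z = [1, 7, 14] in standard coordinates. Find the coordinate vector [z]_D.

[2, -3, 1]

Write z = c_1 g1 + ... + c_3 g3 and solve for the c_i.
Row-reducing the augmented matrix [M | z] gives c = (2, -3, 1).
Check: 2g1 - 3g2 + g3 = [1, 7, 14].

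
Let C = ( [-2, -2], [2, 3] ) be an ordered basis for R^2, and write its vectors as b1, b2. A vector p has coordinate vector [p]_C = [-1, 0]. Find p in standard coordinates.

[2, 2]

p = M [p]_C, where M has columns b1, b2.
Carrying out the matrix-vector product, p = [2, 2].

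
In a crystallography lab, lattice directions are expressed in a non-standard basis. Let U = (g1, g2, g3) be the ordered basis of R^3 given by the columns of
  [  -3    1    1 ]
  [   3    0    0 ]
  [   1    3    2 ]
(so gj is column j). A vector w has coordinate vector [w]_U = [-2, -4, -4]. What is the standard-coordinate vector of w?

[-2, -6, -22]

w = M [w]_U, where M has columns g1, ..., g3.
Carrying out the matrix-vector product, w = [-2, -6, -22].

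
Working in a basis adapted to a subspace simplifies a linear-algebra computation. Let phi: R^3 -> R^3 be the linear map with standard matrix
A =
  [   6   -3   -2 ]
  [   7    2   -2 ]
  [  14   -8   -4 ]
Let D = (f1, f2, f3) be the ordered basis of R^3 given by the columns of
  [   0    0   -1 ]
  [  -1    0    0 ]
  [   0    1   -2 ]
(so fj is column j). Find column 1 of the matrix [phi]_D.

[2, 2, -3]

Compute phi(f1) = A f1 = [3, -2, 8] in standard coordinates.
Then write this in D-coordinates: solve for y in y_1 f1 + ... + y_3 f3 = [3, -2, 8].
This gives y = [2, 2, -3], which is column 1 of [phi]_D.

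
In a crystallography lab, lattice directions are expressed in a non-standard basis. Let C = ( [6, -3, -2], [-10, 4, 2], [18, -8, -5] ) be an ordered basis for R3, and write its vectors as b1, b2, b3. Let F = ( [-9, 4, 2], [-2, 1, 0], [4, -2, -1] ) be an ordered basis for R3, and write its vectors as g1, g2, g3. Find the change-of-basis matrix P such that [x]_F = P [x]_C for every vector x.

Column j of P is [bj]_F, since P maps C-coordinates to F-coordinates.
Expressing b1 in F: b1 = 0·g1 + g2 + 2g3, so column 1 of P is [0, 1, 2].
Doing the same for each bj gives P = [[0, 2, -2], [1, 0, 2], [2, 2, 1]].

[[0, 2, -2], [1, 0, 2], [2, 2, 1]]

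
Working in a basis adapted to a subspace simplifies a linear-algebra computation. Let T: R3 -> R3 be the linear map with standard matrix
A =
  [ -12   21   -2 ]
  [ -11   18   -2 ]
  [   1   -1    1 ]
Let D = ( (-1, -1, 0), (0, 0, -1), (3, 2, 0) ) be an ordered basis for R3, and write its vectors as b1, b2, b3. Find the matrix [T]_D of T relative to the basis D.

With P the matrix whose columns are b1, ..., b3, [T]_D = P^(-1) A P.
Column by column: T(b1) = A b1 = (-9, -7, 0); its D-coordinates (3, 0, -2) give column 1.
Continuing for each basis vector yields [T]_D = [[3, -2, 3], [0, 1, -1], [-2, 0, 3]].

[[3, -2, 3], [0, 1, -1], [-2, 0, 3]]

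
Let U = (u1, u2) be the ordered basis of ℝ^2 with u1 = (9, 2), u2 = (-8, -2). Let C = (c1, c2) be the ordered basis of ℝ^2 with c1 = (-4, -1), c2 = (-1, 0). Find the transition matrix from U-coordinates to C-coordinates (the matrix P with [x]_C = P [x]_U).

Take x = uj: its U-coordinates are the j-th standard unit vector, so P e_j — column j of P — equals [uj]_C.
u1 = -2c1 - c2, giving column 1 = (-2, -1); repeating for each j gives P = [[-2, 2], [-1, 0]].

[[-2, 2], [-1, 0]]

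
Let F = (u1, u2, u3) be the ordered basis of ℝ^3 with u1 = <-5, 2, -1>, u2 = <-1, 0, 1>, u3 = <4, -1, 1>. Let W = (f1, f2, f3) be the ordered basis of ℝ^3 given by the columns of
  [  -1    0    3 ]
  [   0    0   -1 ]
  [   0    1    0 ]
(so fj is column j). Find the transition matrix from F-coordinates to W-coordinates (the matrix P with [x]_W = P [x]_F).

[[-1, 1, -1], [-1, 1, 1], [-2, 0, 1]]

Column j of P is [uj]_W, since P maps F-coordinates to W-coordinates.
Expressing u1 in W: u1 = -f1 - f2 - 2f3, so column 1 of P is <-1, -1, -2>.
Doing the same for each uj gives P = [[-1, 1, -1], [-1, 1, 1], [-2, 0, 1]].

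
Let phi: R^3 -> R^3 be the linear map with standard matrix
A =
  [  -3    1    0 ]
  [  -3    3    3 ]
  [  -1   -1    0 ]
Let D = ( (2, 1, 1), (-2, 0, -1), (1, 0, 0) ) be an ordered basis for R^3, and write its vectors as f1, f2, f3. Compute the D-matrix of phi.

Let P have columns f1, ..., f3. Then [phi]_D = P^(-1) A P.
Here det P = -1, so P^(-1) is integer; computing A P first and then P^(-1)(A P) gives [[0, 3, -3], [3, 1, -2], [1, 2, -1]].

[[0, 3, -3], [3, 1, -2], [1, 2, -1]]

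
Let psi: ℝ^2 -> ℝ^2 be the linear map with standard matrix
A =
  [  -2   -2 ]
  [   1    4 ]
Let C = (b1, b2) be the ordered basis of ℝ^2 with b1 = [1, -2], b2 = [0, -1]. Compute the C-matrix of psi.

The j-th column of [psi]_C is [psi(bj)]_C.
psi(b1) = A b1 = [2, -7] = 2b1 + 3b2, so column 1 is [2, 3].
Repeating for b2 and assembling the columns gives [[2, 2], [3, 0]].

[[2, 2], [3, 0]]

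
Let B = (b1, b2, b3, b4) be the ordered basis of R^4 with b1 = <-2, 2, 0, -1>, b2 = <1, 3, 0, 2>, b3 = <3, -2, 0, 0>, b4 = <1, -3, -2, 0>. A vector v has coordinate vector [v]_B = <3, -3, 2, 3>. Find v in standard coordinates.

<0, -16, -6, -9>

The coordinates say v = 3b1 - 3b2 + 2b3 + 3b4; adding the scaled basis vectors gives <0, -16, -6, -9>.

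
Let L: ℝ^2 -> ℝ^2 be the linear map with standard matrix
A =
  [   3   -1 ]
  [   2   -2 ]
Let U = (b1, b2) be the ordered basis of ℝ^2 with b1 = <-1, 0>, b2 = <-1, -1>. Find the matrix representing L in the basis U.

The j-th column of [L]_U is [L(bj)]_U.
L(b1) = A b1 = <-3, -2> = b1 + 2b2, so column 1 is <1, 2>.
Repeating for b2 and assembling the columns gives [[1, 2], [2, 0]].

[[1, 2], [2, 0]]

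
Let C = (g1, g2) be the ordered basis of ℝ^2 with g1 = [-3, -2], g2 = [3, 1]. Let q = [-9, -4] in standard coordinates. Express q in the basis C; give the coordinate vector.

[q]_C is the unique c with M c = q, where M has columns g1, g2.
System: -3c_1 + 3c_2 = -9, -2c_1 + c_2 = -4; solving gives c_1 = 1, c_2 = -2.
Check: g1 - 2g2 = [-9, -4].

[1, -2]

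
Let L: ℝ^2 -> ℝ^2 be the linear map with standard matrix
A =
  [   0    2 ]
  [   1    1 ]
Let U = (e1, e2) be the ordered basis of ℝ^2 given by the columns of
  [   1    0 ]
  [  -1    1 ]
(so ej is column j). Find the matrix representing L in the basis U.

[[-2, 2], [-2, 3]]

The j-th column of [L]_U is [L(ej)]_U.
L(e1) = A e1 = (-2, 0) = -2e1 - 2e2, so column 1 is (-2, -2).
Repeating for e2 and assembling the columns gives [[-2, 2], [-2, 3]].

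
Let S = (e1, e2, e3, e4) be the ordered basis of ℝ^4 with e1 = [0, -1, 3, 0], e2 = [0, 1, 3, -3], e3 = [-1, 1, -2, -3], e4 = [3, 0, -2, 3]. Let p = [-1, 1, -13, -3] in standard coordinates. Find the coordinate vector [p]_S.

We seek scalars with c_1 e1 + ... + c_4 e4 = p; equivalently solve M c = p where the columns of M are e1, ..., e4.
Row-reducing the augmented matrix [M | p] gives c = (1, -2, 4, 1).
Check: e1 - 2e2 + 4e3 + e4 = [-1, 1, -13, -3].

[1, -2, 4, 1]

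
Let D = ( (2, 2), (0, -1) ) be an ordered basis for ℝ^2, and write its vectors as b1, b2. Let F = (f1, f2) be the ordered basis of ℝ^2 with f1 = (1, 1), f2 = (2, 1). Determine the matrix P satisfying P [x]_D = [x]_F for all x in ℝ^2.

[[2, -2], [0, 1]]

Column j of P is [bj]_F, since P maps D-coordinates to F-coordinates.
Expressing b1 in F: b1 = 2f1 + 0·f2, so column 1 of P is (2, 0).
Doing the same for each bj gives P = [[2, -2], [0, 1]].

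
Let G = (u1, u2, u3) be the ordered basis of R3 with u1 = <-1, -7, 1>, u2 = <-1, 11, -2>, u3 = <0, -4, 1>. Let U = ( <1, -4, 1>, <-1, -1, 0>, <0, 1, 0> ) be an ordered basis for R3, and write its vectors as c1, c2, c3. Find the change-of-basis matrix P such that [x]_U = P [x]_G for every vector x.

[[1, -2, 1], [2, -1, 1], [-1, 2, 1]]

Let M have columns uj and N have columns cj. Then for every x, N [x]_U = x = M [x]_G, so P = N^(-1) M.
Since det N = -1, N^(-1) has integer entries; multiplying gives P = [[1, -2, 1], [2, -1, 1], [-1, 2, 1]].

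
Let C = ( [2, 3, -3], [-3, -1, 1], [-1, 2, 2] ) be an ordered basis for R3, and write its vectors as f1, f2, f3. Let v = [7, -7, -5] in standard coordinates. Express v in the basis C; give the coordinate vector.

[-1, -2, -3]

Write v = c_1 f1 + ... + c_3 f3 and solve for the c_i.
Gaussian elimination on [M | v] yields c = (-1, -2, -3).
Check: -f1 - 2f2 - 3f3 = [7, -7, -5].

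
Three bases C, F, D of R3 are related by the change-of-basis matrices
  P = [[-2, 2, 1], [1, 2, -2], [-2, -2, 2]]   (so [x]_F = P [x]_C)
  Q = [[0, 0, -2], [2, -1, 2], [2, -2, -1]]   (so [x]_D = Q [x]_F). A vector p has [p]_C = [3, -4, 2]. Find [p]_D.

[-12, -3, -12]

Apply P to get F-coordinates [-12, -9, 6], then Q to get D-coordinates.
The result is [p]_D = [-12, -3, -12].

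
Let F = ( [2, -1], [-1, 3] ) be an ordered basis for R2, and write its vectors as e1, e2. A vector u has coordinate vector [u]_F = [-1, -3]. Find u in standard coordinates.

By definition u = -e1 - 3e2.
Summing componentwise gives [1, -8].

[1, -8]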